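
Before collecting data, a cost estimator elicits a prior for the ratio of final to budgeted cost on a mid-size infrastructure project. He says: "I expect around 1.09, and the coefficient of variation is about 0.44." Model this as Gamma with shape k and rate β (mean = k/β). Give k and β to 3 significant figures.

For Gamma(k, rate β): mean = k/β, variance = k/β², so CV = 1/√k.
CV = 0.44, hence k = 1/CV² = 5.17.
Then β = k/mean = 5.17/1.09 = 4.74.

k ≈ 5.17, β ≈ 4.74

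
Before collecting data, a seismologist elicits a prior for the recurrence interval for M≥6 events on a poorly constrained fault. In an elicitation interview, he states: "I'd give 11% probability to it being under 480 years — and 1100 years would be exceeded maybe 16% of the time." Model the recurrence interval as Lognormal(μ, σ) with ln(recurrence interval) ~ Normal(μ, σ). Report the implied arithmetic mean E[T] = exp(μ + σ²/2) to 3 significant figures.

E[T] ≈ 814 years

If T ~ Lognormal(μ,σ) then ln T ~ Normal(μ,σ), so the p-quantile of ln T is μ + z_p·σ.
ln(480) = 6.174 and ln(1100) = 7.003; z_{0.11} = -1.227, z_{0.84} = 0.9945.
σ = (7.003 − 6.174)/(0.9945 − (-1.227)) = 0.373.
μ = 6.174 − (-1.227)·0.373 = 6.632.
E[T] = exp(μ + σ²/2) = exp(6.632 + 0.0697) = 814 years.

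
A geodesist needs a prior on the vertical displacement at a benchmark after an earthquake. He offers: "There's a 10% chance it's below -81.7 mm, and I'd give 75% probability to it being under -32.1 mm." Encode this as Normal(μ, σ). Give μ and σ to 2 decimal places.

For Normal(μ,σ), the p-quantile is μ + z_p·σ. Here z_{0.1} = -1.282, z_{0.75} = 0.6745.
So -81.7 = μ − 1.282σ and -32.1 = μ + 0.6745σ.
Subtracting: σ = (-32.1 − -81.7)/(0.6745 − (-1.282)) = 25.36.
Then μ = -81.7 − (-1.282)·25.36 = -49.20.

μ = -49.20, σ = 25.36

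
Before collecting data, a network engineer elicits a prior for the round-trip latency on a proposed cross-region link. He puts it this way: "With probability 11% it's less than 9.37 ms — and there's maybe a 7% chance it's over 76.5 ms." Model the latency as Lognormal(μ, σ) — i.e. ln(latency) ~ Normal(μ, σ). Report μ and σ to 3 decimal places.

If T ~ Lognormal(μ,σ) then ln T ~ Normal(μ,σ), so the p-quantile of ln T is μ + z_p·σ.
ln(9.37) = 2.238 and ln(76.5) = 4.337; z_{0.11} = -1.227, z_{0.93} = 1.476.
σ = (4.337 − 2.238)/(1.476 − (-1.227)) = 0.777.
μ = 2.238 − (-1.227)·0.777 = 3.191.

μ ≈ 3.191, σ ≈ 0.777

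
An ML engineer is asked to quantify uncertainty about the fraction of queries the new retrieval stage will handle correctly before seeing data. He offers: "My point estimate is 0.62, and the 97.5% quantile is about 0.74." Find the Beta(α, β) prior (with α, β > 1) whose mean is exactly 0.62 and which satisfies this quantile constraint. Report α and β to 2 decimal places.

α ≈ 35.59, β ≈ 21.81

With mean 0.62 fixed, write α = 0.62s, β = 0.38s where s = α+β.
Need P(θ < 0.74) = 0.975 under Beta(0.62s, 0.38s). Normal approximation: (q−m)/√(m(1−m)/s) ≈ z_{0.975} = 1.96, so s ≈ 0.62·0.38·(1.96)²/(0.74−0.62)² = 62.9.
At s = 62.9: P(θ<0.74) ≈ 0.980. Adjusting to match 0.975 gives s ≈ 57.41.
So α = 0.62·57.41 ≈ 35.59, β = 0.38·57.41 ≈ 21.81.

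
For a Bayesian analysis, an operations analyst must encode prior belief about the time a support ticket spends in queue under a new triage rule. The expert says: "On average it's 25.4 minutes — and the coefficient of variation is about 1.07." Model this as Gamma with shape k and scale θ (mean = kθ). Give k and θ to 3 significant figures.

For Gamma(k, scale θ): mean = kθ, variance = kθ², so CV = 1/√k.
CV = 1.07, hence k = 1/CV² = 0.873.
Then θ = mean/k = 25.4/0.873 = 29.1.

k ≈ 0.873, θ ≈ 29.1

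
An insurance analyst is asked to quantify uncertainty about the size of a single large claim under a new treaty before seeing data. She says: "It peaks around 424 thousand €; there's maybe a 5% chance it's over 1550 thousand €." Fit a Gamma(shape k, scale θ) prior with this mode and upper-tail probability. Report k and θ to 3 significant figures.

k ≈ 2.52, θ ≈ 278

Gamma(k,θ) with k>1 has mode (k−1)θ, so θ = 424/(k−1).
Need P(X < 1550) = 0.95 with θ tied to k this way. Start at k = 2, θ = 424: P(X<1550) ≈ 0.880.
Too low — raise k to concentrate. Iterating converges to k ≈ 2.52.
Then θ = 424/(2.52−1) ≈ 278.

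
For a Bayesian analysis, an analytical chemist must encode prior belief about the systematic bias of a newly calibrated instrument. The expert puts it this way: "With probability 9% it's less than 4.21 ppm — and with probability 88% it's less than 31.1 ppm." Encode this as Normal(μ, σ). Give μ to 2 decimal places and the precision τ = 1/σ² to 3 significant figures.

μ = 18.54, τ = 0.00875

The p-quantile of Normal(μ,σ) is μ + z_p·σ, with z_{0.09} = -1.341 and z_{0.88} = 1.175.
Eliminate σ: μ = (z₂·x₁ − z₁·x₂)/(z₂ − z₁) = (1.175·4.21 − (-1.341)·31.1)/2.516 = 18.54.
Then σ = (x₂ − x₁)/(z₂ − z₁) = (31.1 − 4.21)/2.516 = 10.69.
Precision τ = 1/σ² = 1/10.69² = 0.00875.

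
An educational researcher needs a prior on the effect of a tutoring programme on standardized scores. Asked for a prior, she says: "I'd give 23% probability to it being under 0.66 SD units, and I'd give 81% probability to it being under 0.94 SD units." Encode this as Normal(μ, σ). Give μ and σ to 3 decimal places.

For Normal(μ,σ), the p-quantile is μ + z_p·σ. Here z_{0.23} = -0.7388, z_{0.81} = 0.8779.
So 0.66 = μ − 0.7388σ and 0.94 = μ + 0.8779σ.
Subtracting: σ = (0.94 − 0.66)/(0.8779 − (-0.7388)) = 0.173.
Then μ = 0.66 − (-0.7388)·0.173 = 0.788.

μ = 0.788, σ = 0.173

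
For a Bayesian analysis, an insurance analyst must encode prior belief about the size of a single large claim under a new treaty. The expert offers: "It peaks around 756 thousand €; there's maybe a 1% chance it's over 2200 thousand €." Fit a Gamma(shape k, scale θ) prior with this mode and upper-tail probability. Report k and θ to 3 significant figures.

k ≈ 4.97, θ ≈ 190

Gamma(k,θ) with k>1 has mode (k−1)θ, so θ = 756/(k−1).
Need P(X < 2200) = 0.99 with θ tied to k this way. Start at k = 2, θ = 756: P(X<2200) ≈ 0.787.
Too low — raise k to concentrate. Iterating converges to k ≈ 4.97.
Then θ = 756/(4.97−1) ≈ 190.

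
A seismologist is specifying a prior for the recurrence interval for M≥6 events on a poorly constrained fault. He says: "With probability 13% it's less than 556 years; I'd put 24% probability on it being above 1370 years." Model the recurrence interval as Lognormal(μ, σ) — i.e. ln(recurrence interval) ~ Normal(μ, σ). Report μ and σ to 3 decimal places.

If T ~ Lognormal(μ,σ) then ln T ~ Normal(μ,σ), so the p-quantile of ln T is μ + z_p·σ.
ln(556) = 6.321 and ln(1370) = 7.223; z_{0.13} = -1.126, z_{0.76} = 0.7063.
σ = (7.223 − 6.321)/(0.7063 − (-1.126)) = 0.492.
μ = 6.321 − (-1.126)·0.492 = 6.875.

μ ≈ 6.875, σ ≈ 0.492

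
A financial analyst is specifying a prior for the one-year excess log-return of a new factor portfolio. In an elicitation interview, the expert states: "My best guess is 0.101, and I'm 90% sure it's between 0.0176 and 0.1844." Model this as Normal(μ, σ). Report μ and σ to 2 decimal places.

A symmetric 90% interval runs μ ± z·σ with z = 1.645.
Half-width = 0.0834, so σ = 0.0834/1.645 = 0.05.
μ is the stated best guess, 0.10.

μ = 0.10, σ = 0.05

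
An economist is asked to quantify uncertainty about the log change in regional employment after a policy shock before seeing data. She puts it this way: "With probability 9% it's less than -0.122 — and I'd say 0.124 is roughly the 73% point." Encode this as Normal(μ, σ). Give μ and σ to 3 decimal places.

μ = 0.047, σ = 0.126

The p-quantile of Normal(μ,σ) is μ + z_p·σ, with z_{0.09} = -1.341 and z_{0.73} = 0.6128.
Eliminate σ: μ = (z₂·x₁ − z₁·x₂)/(z₂ − z₁) = (0.6128·-0.122 − (-1.341)·0.124)/1.954 = 0.047.
Then σ = (x₂ − x₁)/(z₂ − z₁) = (0.124 − -0.122)/1.954 = 0.126.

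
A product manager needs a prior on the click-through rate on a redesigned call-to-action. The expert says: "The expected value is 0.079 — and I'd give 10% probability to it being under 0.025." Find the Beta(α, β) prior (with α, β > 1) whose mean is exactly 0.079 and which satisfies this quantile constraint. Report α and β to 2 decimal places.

α ≈ 2.31, β ≈ 26.94

With mean 0.079 fixed, write α = 0.079s, β = 0.921s where s = α+β.
Need P(θ < 0.025) = 0.1 under Beta(0.079s, 0.921s). Normal approximation: (q−m)/√(m(1−m)/s) ≈ z_{0.1} = -1.28, so s ≈ 0.079·0.921·(-1.28)²/(0.025−0.079)² = 41.0.
At s = 41.0: P(θ<0.025) ≈ 0.056. Adjusting to match 0.1 gives s ≈ 29.25.
So α = 0.079·29.25 ≈ 2.31, β = 0.921·29.25 ≈ 26.94.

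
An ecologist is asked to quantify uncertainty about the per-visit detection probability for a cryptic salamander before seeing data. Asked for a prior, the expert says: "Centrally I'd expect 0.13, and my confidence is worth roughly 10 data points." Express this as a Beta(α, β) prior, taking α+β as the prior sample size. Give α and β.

α = 1.3, β = 8.7

Under the effective-sample-size interpretation, Beta(α, β) has prior mean α/(α+β) and prior sample size α+β.
So α+β = 10 and α/(α+β) = 0.13, giving α = 0.13·10 = 1.3 and β = 10 − 1.3 = 8.7.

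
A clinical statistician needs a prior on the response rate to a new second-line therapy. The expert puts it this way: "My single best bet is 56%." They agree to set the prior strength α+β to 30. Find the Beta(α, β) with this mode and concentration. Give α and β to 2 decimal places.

α = 16.68, β = 13.32

For α,β > 1 the Beta mode is (α−1)/(α+β−2). With α+β = 30, the mode is (α−1)/28.
Set (α−1)/28 = 0.56 → α = 1 + 0.56·28 = 16.68.
β = 30 − α = 13.32.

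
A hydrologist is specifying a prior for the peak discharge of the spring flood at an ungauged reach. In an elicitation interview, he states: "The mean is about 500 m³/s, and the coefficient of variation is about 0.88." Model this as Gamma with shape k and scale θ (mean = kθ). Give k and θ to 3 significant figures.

k ≈ 1.29, θ ≈ 387

For Gamma(k, scale θ): mean = kθ, variance = kθ², so CV = 1/√k.
CV = 0.88, hence k = 1/CV² = 1.29.
Then θ = mean/k = 500/1.29 = 387.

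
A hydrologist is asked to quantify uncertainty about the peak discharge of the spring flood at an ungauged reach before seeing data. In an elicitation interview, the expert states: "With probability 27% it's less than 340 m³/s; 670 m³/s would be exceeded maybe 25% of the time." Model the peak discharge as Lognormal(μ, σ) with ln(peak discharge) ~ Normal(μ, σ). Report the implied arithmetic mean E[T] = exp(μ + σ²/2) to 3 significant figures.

E[T] ≈ 540 m³/s

If T ~ Lognormal(μ,σ) then ln T ~ Normal(μ,σ), so the p-quantile of ln T is μ + z_p·σ.
ln(340) = 5.829 and ln(670) = 6.507; z_{0.27} = -0.6128, z_{0.75} = 0.6745.
σ = (6.507 − 5.829)/(0.6745 − (-0.6128)) = 0.527.
μ = 5.829 − (-0.6128)·0.527 = 6.152.
E[T] = exp(μ + σ²/2) = exp(6.152 + 0.1388) = 540 m³/s.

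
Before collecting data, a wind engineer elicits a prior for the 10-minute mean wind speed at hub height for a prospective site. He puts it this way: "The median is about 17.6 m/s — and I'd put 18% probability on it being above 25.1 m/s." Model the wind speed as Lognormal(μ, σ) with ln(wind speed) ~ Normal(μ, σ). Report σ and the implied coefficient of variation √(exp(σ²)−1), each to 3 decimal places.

σ ≈ 0.388, CV ≈ 0.403

If T ~ Lognormal(μ,σ) then ln T ~ Normal(μ,σ), so the p-quantile of ln T is μ + z_p·σ.
ln(17.6) = 2.868 and ln(25.1) = 3.223; z_{0.5} = 0, z_{0.82} = 0.9154.
σ = (3.223 − 2.868)/(0.9154 − (0)) = 0.388.
μ = 2.868 − (0)·0.388 = 2.868.
CV = √(exp(σ²)−1) = √(exp(0.1504)−1) = 0.403.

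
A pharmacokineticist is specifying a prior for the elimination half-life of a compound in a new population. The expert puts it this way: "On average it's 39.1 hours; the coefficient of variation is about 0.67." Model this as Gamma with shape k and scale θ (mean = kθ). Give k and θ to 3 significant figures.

For Gamma(k, scale θ): mean = kθ, variance = kθ², so CV = 1/√k.
CV = 0.67, hence k = 1/CV² = 2.23.
Then θ = mean/k = 39.1/2.23 = 17.6.

k ≈ 2.23, θ ≈ 17.6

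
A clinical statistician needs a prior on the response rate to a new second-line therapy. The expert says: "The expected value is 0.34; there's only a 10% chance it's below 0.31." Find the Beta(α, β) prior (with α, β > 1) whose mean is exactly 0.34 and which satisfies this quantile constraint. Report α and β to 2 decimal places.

With mean 0.34 fixed, write α = 0.34s, β = 0.66s where s = α+β.
Need P(θ < 0.31) = 0.1 under Beta(0.34s, 0.66s). Normal approximation: (q−m)/√(m(1−m)/s) ≈ z_{0.1} = -1.28, so s ≈ 0.34·0.66·(-1.28)²/(0.31−0.34)² = 409.5.
At s = 409.5: P(θ<0.31) ≈ 0.099. Adjusting to match 0.1 gives s ≈ 404.44.
So α = 0.34·404.44 ≈ 137.51, β = 0.66·404.44 ≈ 266.93.

α ≈ 137.51, β ≈ 266.93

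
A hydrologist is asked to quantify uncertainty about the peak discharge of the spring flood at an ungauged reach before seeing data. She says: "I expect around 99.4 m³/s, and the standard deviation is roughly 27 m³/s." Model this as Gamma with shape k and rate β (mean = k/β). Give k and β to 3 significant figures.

For Gamma(k, rate β): mean = k/β, variance = k/β², so CV = 1/√k.
CV = SD/mean = 27/99.4 = 0.2716, hence k = 1/CV² = 13.6.
Then β = k/mean = 13.6/99.4 = 0.136.

k ≈ 13.6, β ≈ 0.136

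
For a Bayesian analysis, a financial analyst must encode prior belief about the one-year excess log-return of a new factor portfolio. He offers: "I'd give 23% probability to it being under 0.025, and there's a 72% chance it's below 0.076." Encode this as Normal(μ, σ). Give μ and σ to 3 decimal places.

The p-quantile of Normal(μ,σ) is μ + z_p·σ, with z_{0.23} = -0.7388 and z_{0.72} = 0.5828.
Eliminate σ: μ = (z₂·x₁ − z₁·x₂)/(z₂ − z₁) = (0.5828·0.025 − (-0.7388)·0.076)/1.322 = 0.054.
Then σ = (x₂ − x₁)/(z₂ − z₁) = (0.076 − 0.025)/1.322 = 0.039.

μ = 0.054, σ = 0.039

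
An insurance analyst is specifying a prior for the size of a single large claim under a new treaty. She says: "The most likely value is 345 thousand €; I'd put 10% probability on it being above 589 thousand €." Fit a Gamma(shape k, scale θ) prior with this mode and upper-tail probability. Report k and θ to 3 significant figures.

k ≈ 7.62, θ ≈ 52.1

Gamma(k,θ) with k>1 has mode (k−1)θ, so θ = 345/(k−1).
Need P(X < 589) = 0.9 with θ tied to k this way. Start at k = 2, θ = 345: P(X<589) ≈ 0.509.
Too low — raise k to concentrate. Iterating converges to k ≈ 7.62.
Then θ = 345/(7.62−1) ≈ 52.1.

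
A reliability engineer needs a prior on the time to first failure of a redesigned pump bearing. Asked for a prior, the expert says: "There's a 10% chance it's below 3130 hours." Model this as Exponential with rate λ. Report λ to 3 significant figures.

P(T < 3130.0) = 1 − e^(−λ·3130.0) = 0.1, so λ = −ln(1−0.1)/3130.0 = −ln(0.9)/3130.0 = 3.37e-05.

λ ≈ 3.37e-05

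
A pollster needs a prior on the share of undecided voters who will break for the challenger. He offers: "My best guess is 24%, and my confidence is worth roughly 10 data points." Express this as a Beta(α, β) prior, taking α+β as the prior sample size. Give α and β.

Under the effective-sample-size interpretation, Beta(α, β) has prior mean α/(α+β) and prior sample size α+β.
So α+β = 10 and α/(α+β) = 0.24, giving α = 0.24·10 = 2.4 and β = 10 − 2.4 = 7.6.

α = 2.4, β = 7.6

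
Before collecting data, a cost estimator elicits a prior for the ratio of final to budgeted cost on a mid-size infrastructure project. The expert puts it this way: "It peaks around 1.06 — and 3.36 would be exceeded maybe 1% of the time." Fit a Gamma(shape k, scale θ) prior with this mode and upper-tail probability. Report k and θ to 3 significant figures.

Gamma(k,θ) with k>1 has mode (k−1)θ, so θ = 1.06/(k−1).
Need P(X < 3.36) = 0.99 with θ tied to k this way. Start at k = 2, θ = 1.06: P(X<3.36) ≈ 0.825.
Too low — raise k to concentrate. Iterating converges to k ≈ 4.34.
Then θ = 1.06/(4.34−1) ≈ 0.318.

k ≈ 4.34, θ ≈ 0.318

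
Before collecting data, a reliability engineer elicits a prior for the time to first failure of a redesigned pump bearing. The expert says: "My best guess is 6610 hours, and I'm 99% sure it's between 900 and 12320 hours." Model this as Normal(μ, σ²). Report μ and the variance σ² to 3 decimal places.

μ = 6610.000, σ² = 4914032.872

A symmetric 99% interval runs μ ± z·σ with z = 2.576.
Half-width = 5710, so σ = 5710/2.576 = 2216.7618 and σ² = 4914032.872.
μ is the stated best guess, 6610.000.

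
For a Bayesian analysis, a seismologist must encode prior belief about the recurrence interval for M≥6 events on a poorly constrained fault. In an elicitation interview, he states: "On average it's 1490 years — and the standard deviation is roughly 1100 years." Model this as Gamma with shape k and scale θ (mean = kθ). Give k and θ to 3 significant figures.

For Gamma(k, scale θ): mean = kθ, variance = kθ², so CV = 1/√k.
CV = SD/mean = 1100/1490 = 0.7383, hence k = 1/CV² = 1.83.
Then θ = mean/k = 1490/1.83 = 812.

k ≈ 1.83, θ ≈ 812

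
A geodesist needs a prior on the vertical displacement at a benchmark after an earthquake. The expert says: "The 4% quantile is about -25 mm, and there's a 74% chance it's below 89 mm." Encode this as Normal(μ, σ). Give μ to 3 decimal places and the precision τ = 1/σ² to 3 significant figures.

For Normal(μ,σ), the p-quantile is μ + z_p·σ. Here z_{0.04} = -1.751, z_{0.74} = 0.6433.
So -25 = μ − 1.751σ and 89 = μ + 0.6433σ.
Subtracting: σ = (89 − -25)/(0.6433 − (-1.751)) = 47.618.
Then μ = -25 − (-1.751)·47.618 = 58.365.
Precision τ = 1/σ² = 1/47.62² = 0.000441.

μ = 58.365, τ = 0.000441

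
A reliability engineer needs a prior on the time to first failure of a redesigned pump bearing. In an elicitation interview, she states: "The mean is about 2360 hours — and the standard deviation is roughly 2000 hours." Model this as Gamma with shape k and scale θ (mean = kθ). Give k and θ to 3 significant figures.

For Gamma(k, scale θ): mean = kθ, variance = kθ², so CV = 1/√k.
CV = SD/mean = 2000/2360 = 0.8475, hence k = 1/CV² = 1.39.
Then θ = mean/k = 2360/1.39 = 1690.

k ≈ 1.39, θ ≈ 1690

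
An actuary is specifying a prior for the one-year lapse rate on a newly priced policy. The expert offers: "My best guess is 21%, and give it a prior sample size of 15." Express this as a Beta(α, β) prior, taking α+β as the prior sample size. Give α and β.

Under the effective-sample-size interpretation, Beta(α, β) has prior mean α/(α+β) and prior sample size α+β.
So α+β = 15 and α/(α+β) = 0.21, giving α = 0.21·15 = 3.15 and β = 15 − 3.15 = 11.85.

α = 3.15, β = 11.85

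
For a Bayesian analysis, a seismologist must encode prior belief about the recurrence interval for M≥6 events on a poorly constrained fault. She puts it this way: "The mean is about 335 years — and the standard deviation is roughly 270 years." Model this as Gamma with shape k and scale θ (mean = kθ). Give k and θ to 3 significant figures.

For Gamma(k, scale θ): mean = kθ, variance = kθ², so CV = 1/√k.
CV = SD/mean = 270/335 = 0.806, hence k = 1/CV² = 1.54.
Then θ = mean/k = 335/1.54 = 218.

k ≈ 1.54, θ ≈ 218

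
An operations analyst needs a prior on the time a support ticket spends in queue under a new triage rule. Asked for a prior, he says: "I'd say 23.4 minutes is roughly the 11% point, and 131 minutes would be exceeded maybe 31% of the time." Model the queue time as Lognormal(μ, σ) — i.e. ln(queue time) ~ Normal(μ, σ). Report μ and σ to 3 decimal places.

If T ~ Lognormal(μ,σ) then ln T ~ Normal(μ,σ), so the p-quantile of ln T is μ + z_p·σ.
ln(23.4) = 3.153 and ln(131) = 4.875; z_{0.11} = -1.227, z_{0.69} = 0.4959.
σ = (4.875 − 3.153)/(0.4959 − (-1.227)) = 1.000.
μ = 3.153 − (-1.227)·1.000 = 4.379.

μ ≈ 4.379, σ ≈ 1.000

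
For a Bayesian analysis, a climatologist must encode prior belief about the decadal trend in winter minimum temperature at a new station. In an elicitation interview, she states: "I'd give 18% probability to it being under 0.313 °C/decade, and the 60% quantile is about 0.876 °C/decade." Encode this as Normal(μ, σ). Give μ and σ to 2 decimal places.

For Normal(μ,σ), the p-quantile is μ + z_p·σ. Here z_{0.18} = -0.9154, z_{0.6} = 0.2533.
So 0.313 = μ − 0.9154σ and 0.876 = μ + 0.2533σ.
Subtracting: σ = (0.876 − 0.313)/(0.2533 − (-0.9154)) = 0.48.
Then μ = 0.313 − (-0.9154)·0.48 = 0.75.

μ = 0.75, σ = 0.48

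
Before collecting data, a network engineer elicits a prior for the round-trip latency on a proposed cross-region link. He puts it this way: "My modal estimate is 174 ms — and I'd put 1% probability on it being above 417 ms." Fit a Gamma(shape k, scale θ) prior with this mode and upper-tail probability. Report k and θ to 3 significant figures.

Gamma(k,θ) with k>1 has mode (k−1)θ, so θ = 174/(k−1).
Need P(X < 417) = 0.99 with θ tied to k this way. Start at k = 2, θ = 174: P(X<417) ≈ 0.691.
Too low — raise k to concentrate. Iterating converges to k ≈ 7.2.
Then θ = 174/(7.2−1) ≈ 28.1.

k ≈ 7.2, θ ≈ 28.1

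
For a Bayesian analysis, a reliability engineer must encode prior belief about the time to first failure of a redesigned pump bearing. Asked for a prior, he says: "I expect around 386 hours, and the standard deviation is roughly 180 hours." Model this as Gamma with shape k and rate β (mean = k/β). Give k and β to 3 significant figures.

For Gamma(k, rate β): mean = k/β, variance = k/β², so CV = 1/√k.
CV = SD/mean = 180/386 = 0.4663, hence k = 1/CV² = 4.6.
Then β = k/mean = 4.6/386 = 0.0119.

k ≈ 4.6, β ≈ 0.0119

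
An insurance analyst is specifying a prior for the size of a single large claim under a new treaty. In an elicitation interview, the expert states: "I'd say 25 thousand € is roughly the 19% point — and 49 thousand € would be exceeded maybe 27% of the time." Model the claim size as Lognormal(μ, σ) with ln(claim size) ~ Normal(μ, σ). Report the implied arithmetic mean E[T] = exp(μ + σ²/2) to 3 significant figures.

E[T] ≈ 41.1 thousand €

If T ~ Lognormal(μ,σ) then ln T ~ Normal(μ,σ), so the p-quantile of ln T is μ + z_p·σ.
ln(25) = 3.219 and ln(49) = 3.892; z_{0.19} = -0.8779, z_{0.73} = 0.6128.
σ = (3.892 − 3.219)/(0.6128 − (-0.8779)) = 0.451.
μ = 3.219 − (-0.8779)·0.451 = 3.615.
E[T] = exp(μ + σ²/2) = exp(3.615 + 0.1019) = 41.1 thousand €.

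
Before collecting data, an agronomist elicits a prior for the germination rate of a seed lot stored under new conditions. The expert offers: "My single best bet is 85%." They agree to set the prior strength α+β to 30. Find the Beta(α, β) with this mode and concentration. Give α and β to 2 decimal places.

For α,β > 1 the Beta mode is (α−1)/(α+β−2). With α+β = 30, the mode is (α−1)/28.
Set (α−1)/28 = 0.85 → α = 1 + 0.85·28 = 24.80.
β = 30 − α = 5.20.

α = 24.80, β = 5.20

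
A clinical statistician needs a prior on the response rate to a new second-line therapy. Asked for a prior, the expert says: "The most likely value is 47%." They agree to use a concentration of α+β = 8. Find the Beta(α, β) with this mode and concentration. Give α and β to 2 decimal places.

α = 3.82, β = 4.18

For α,β > 1 the Beta mode is (α−1)/(α+β−2). With α+β = 8, the mode is (α−1)/6.
Set (α−1)/6 = 0.47 → α = 1 + 0.47·6 = 3.82.
β = 8 − α = 4.18.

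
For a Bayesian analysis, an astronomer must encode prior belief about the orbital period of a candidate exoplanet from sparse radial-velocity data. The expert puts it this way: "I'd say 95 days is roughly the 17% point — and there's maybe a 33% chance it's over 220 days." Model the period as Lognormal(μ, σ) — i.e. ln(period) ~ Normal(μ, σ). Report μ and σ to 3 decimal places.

μ ≈ 5.129, σ ≈ 0.602

If T ~ Lognormal(μ,σ) then ln T ~ Normal(μ,σ), so the p-quantile of ln T is μ + z_p·σ.
ln(95) = 4.554 and ln(220) = 5.394; z_{0.17} = -0.9542, z_{0.67} = 0.4399.
σ = (5.394 − 4.554)/(0.4399 − (-0.9542)) = 0.602.
μ = 4.554 − (-0.9542)·0.602 = 5.129.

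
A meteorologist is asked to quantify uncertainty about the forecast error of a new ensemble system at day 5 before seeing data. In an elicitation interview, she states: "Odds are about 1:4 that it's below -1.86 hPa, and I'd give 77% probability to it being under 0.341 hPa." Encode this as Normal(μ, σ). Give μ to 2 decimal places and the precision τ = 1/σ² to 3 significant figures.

μ = -0.69, τ = 0.516

The p-quantile of Normal(μ,σ) is μ + z_p·σ, with z_{0.2} = -0.8416 and z_{0.77} = 0.7388.
Eliminate σ: μ = (z₂·x₁ − z₁·x₂)/(z₂ − z₁) = (0.7388·-1.86 − (-0.8416)·0.341)/1.58 = -0.69.
Then σ = (x₂ − x₁)/(z₂ − z₁) = (0.341 − -1.86)/1.58 = 1.39.
Precision τ = 1/σ² = 1/1.393² = 0.516.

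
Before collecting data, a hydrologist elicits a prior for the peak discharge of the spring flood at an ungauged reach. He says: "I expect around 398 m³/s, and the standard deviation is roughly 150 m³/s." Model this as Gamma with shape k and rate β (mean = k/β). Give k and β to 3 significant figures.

k ≈ 7.04, β ≈ 0.0177

For Gamma(k, rate β): mean = k/β, variance = k/β², so CV = 1/√k.
CV = SD/mean = 150/398 = 0.3769, hence k = 1/CV² = 7.04.
Then β = k/mean = 7.04/398 = 0.0177.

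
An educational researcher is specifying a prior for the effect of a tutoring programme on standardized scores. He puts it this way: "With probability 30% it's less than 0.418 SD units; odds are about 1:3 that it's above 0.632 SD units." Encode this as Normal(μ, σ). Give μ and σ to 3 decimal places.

μ = 0.512, σ = 0.178

The p-quantile of Normal(μ,σ) is μ + z_p·σ, with z_{0.3} = -0.5244 and z_{0.75} = 0.6745.
Eliminate σ: μ = (z₂·x₁ − z₁·x₂)/(z₂ − z₁) = (0.6745·0.418 − (-0.5244)·0.632)/1.199 = 0.512.
Then σ = (x₂ − x₁)/(z₂ − z₁) = (0.632 − 0.418)/1.199 = 0.178.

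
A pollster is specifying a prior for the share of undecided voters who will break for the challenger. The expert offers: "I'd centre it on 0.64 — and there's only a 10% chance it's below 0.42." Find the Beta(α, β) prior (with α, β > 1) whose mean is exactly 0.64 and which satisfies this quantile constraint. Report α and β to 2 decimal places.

With mean 0.64 fixed, write α = 0.64s, β = 0.36s where s = α+β.
Need P(θ < 0.42) = 0.1 under Beta(0.64s, 0.36s). Normal approximation: (q−m)/√(m(1−m)/s) ≈ z_{0.1} = -1.28, so s ≈ 0.64·0.36·(-1.28)²/(0.42−0.64)² = 7.8.
At s = 7.8: P(θ<0.42) ≈ 0.102. Adjusting to match 0.1 gives s ≈ 8.00.
So α = 0.64·8.00 ≈ 5.12, β = 0.36·8.00 ≈ 2.88.

α ≈ 5.12, β ≈ 2.88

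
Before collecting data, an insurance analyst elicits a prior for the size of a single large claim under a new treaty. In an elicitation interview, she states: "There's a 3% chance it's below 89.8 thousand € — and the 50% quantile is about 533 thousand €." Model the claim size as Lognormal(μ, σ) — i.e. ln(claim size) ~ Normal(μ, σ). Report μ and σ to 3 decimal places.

If T ~ Lognormal(μ,σ) then ln T ~ Normal(μ,σ), so the p-quantile of ln T is μ + z_p·σ.
ln(89.8) = 4.498 and ln(533) = 6.279; z_{0.03} = -1.881, z_{0.5} = 0.
σ = (6.279 − 4.498)/(0 − (-1.881)) = 0.947.
μ = 4.498 − (-1.881)·0.947 = 6.279.

μ ≈ 6.279, σ ≈ 0.947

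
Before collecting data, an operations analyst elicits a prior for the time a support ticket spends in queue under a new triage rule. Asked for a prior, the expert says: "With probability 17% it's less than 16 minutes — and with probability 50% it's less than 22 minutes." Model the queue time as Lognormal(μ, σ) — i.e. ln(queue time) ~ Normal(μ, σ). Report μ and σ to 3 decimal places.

If T ~ Lognormal(μ,σ) then ln T ~ Normal(μ,σ), so the p-quantile of ln T is μ + z_p·σ.
ln(16) = 2.773 and ln(22) = 3.091; z_{0.17} = -0.9542, z_{0.5} = 0.
σ = (3.091 − 2.773)/(0 − (-0.9542)) = 0.334.
μ = 2.773 − (-0.9542)·0.334 = 3.091.

μ ≈ 3.091, σ ≈ 0.334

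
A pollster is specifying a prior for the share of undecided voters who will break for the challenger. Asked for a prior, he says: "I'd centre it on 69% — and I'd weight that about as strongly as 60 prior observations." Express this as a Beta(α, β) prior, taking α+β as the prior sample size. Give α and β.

Under the effective-sample-size interpretation, Beta(α, β) has prior mean α/(α+β) and prior sample size α+β.
So α+β = 60 and α/(α+β) = 0.69, giving α = 0.69·60 = 41.4 and β = 60 − 41.4 = 18.6.

α = 41.4, β = 18.6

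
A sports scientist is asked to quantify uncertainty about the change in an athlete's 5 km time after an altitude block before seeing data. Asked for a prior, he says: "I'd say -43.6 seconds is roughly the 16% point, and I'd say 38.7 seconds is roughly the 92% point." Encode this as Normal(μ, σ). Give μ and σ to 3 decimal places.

μ = -9.492, σ = 34.298

For Normal(μ,σ), the p-quantile is μ + z_p·σ. Here z_{0.16} = -0.9945, z_{0.92} = 1.405.
So -43.6 = μ − 0.9945σ and 38.7 = μ + 1.405σ.
Subtracting: σ = (38.7 − -43.6)/(1.405 − (-0.9945)) = 34.298.
Then μ = -43.6 − (-0.9945)·34.298 = -9.492.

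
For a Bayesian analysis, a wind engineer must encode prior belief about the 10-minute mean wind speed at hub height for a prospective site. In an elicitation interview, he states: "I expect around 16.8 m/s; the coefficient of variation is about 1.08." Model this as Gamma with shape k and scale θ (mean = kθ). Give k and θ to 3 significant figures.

k ≈ 0.857, θ ≈ 19.6

For Gamma(k, scale θ): mean = kθ, variance = kθ², so CV = 1/√k.
CV = 1.08, hence k = 1/CV² = 0.857.
Then θ = mean/k = 16.8/0.857 = 19.6.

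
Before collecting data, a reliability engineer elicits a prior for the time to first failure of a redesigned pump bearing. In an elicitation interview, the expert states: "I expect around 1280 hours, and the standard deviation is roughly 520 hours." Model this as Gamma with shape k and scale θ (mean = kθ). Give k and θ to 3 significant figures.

For Gamma(k, scale θ): mean = kθ, variance = kθ², so CV = 1/√k.
CV = SD/mean = 520/1280 = 0.4062, hence k = 1/CV² = 6.06.
Then θ = mean/k = 1280/6.06 = 211.

k ≈ 6.06, θ ≈ 211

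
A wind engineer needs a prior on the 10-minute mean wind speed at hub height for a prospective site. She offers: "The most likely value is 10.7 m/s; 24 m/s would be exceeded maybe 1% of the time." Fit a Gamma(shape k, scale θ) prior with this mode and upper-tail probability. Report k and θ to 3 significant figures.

Gamma(k,θ) with k>1 has mode (k−1)θ, so θ = 10.7/(k−1).
Need P(X < 24) = 0.99 with θ tied to k this way. Start at k = 2, θ = 10.7: P(X<24) ≈ 0.656.
Too low — raise k to concentrate. Iterating converges to k ≈ 8.36.
Then θ = 10.7/(8.36−1) ≈ 1.45.

k ≈ 8.36, θ ≈ 1.45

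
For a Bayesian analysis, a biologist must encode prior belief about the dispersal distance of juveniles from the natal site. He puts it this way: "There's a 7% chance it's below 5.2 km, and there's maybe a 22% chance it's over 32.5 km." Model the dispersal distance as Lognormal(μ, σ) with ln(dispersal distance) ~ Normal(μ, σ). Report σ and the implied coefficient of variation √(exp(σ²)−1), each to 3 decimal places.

If T ~ Lognormal(μ,σ) then ln T ~ Normal(μ,σ), so the p-quantile of ln T is μ + z_p·σ.
ln(5.2) = 1.649 and ln(32.5) = 3.481; z_{0.07} = -1.476, z_{0.78} = 0.7722.
σ = (3.481 − 1.649)/(0.7722 − (-1.476)) = 0.815.
μ = 1.649 − (-1.476)·0.815 = 2.852.
CV = √(exp(σ²)−1) = √(exp(0.6646)−1) = 0.971.

σ ≈ 0.815, CV ≈ 0.971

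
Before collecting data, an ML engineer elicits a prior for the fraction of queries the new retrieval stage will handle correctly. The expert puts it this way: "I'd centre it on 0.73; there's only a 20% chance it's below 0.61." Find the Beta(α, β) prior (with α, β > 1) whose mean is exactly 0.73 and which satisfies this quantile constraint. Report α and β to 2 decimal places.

α ≈ 6.39, β ≈ 2.37

With mean 0.73 fixed, write α = 0.73s, β = 0.27s where s = α+β.
Need P(θ < 0.61) = 0.2 under Beta(0.73s, 0.27s). Normal approximation: (q−m)/√(m(1−m)/s) ≈ z_{0.2} = -0.842, so s ≈ 0.73·0.27·(-0.842)²/(0.61−0.73)² = 9.7.
At s = 9.7: P(θ<0.61) ≈ 0.191. Adjusting to match 0.2 gives s ≈ 8.76.
So α = 0.73·8.76 ≈ 6.39, β = 0.27·8.76 ≈ 2.37.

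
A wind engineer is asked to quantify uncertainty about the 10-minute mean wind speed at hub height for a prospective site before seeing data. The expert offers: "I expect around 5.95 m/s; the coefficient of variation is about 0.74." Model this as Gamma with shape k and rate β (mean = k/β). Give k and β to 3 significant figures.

For Gamma(k, rate β): mean = k/β, variance = k/β², so CV = 1/√k.
CV = 0.74, hence k = 1/CV² = 1.83.
Then β = k/mean = 1.83/5.95 = 0.307.

k ≈ 1.83, β ≈ 0.307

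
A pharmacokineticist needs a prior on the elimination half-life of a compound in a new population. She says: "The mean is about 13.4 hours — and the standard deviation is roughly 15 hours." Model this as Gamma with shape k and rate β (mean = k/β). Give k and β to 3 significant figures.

k ≈ 0.798, β ≈ 0.0596

For Gamma(k, rate β): mean = k/β, variance = k/β², so CV = 1/√k.
CV = SD/mean = 15/13.4 = 1.119, hence k = 1/CV² = 0.798.
Then β = k/mean = 0.798/13.4 = 0.0596.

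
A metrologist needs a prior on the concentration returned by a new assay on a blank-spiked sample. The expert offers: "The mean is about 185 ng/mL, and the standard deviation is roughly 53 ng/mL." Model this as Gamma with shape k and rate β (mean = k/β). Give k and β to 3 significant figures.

k ≈ 12.2, β ≈ 0.0659

For Gamma(k, rate β): mean = k/β, variance = k/β², so CV = 1/√k.
CV = SD/mean = 53/185 = 0.2865, hence k = 1/CV² = 12.2.
Then β = k/mean = 12.2/185 = 0.0659.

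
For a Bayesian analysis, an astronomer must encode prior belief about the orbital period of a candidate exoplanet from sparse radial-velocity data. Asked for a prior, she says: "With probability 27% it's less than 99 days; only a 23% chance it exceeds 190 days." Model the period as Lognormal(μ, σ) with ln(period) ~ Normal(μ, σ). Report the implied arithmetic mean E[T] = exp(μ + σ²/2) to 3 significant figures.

If T ~ Lognormal(μ,σ) then ln T ~ Normal(μ,σ), so the p-quantile of ln T is μ + z_p·σ.
ln(99) = 4.595 and ln(190) = 5.247; z_{0.27} = -0.6128, z_{0.77} = 0.7388.
σ = (5.247 − 4.595)/(0.7388 − (-0.6128)) = 0.482.
μ = 4.595 − (-0.6128)·0.482 = 4.891.
E[T] = exp(μ + σ²/2) = exp(4.891 + 0.1163) = 149 days.

E[T] ≈ 149 days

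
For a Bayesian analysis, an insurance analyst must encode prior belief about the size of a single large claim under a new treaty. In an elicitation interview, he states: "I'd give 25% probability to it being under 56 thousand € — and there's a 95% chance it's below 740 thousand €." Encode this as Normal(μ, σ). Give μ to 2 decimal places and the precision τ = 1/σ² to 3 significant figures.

The p-quantile of Normal(μ,σ) is μ + z_p·σ, with z_{0.25} = -0.6745 and z_{0.95} = 1.645.
Eliminate σ: μ = (z₂·x₁ − z₁·x₂)/(z₂ − z₁) = (1.645·56 − (-0.6745)·740)/2.319 = 254.91.
Then σ = (x₂ − x₁)/(z₂ − z₁) = (740 − 56)/2.319 = 294.91.
Precision τ = 1/σ² = 1/294.9² = 1.15e-05.

μ = 254.91, τ = 1.15e-05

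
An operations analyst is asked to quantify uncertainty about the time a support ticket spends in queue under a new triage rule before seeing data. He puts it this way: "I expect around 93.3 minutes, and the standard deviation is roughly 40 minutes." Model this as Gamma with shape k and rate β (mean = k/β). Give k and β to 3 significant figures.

For Gamma(k, rate β): mean = k/β, variance = k/β², so CV = 1/√k.
CV = SD/mean = 40/93.3 = 0.4287, hence k = 1/CV² = 5.44.
Then β = k/mean = 5.44/93.3 = 0.0583.

k ≈ 5.44, β ≈ 0.0583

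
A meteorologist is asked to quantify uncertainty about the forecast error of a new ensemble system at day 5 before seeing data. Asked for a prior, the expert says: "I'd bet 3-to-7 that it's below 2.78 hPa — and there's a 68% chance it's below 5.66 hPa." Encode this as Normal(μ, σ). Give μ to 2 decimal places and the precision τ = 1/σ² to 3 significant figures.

μ = 4.30, τ = 0.119

For Normal(μ,σ), the p-quantile is μ + z_p·σ. Here z_{0.3} = -0.5244, z_{0.68} = 0.4677.
So 2.78 = μ − 0.5244σ and 5.66 = μ + 0.4677σ.
Subtracting: σ = (5.66 − 2.78)/(0.4677 − (-0.5244)) = 2.90.
Then μ = 2.78 − (-0.5244)·2.90 = 4.30.
Precision τ = 1/σ² = 1/2.903² = 0.119.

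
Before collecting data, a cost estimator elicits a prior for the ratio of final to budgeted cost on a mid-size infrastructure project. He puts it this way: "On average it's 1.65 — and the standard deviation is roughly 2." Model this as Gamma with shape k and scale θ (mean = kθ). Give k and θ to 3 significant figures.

k ≈ 0.681, θ ≈ 2.42

For Gamma(k, scale θ): mean = kθ, variance = kθ², so CV = 1/√k.
CV = SD/mean = 2/1.65 = 1.212, hence k = 1/CV² = 0.681.
Then θ = mean/k = 1.65/0.681 = 2.42.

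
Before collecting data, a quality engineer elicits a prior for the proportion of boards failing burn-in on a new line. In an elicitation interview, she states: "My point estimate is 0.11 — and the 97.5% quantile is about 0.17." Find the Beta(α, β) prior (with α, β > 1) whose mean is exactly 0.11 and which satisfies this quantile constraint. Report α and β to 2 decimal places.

α ≈ 13.83, β ≈ 111.93

With mean 0.11 fixed, write α = 0.11s, β = 0.89s where s = α+β.
Need P(θ < 0.17) = 0.975 under Beta(0.11s, 0.89s). Normal approximation: (q−m)/√(m(1−m)/s) ≈ z_{0.975} = 1.96, so s ≈ 0.11·0.89·(1.96)²/(0.17−0.11)² = 104.5.
At s = 104.5: P(θ<0.17) ≈ 0.964. Adjusting to match 0.975 gives s ≈ 125.76.
So α = 0.11·125.76 ≈ 13.83, β = 0.89·125.76 ≈ 111.93.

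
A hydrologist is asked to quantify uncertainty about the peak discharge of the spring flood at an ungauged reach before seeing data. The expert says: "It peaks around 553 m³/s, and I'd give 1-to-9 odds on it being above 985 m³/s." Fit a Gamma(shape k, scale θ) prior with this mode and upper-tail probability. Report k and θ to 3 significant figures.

Gamma(k,θ) with k>1 has mode (k−1)θ, so θ = 553/(k−1).
Need P(X < 985) = 0.9 with θ tied to k this way. Start at k = 2, θ = 553: P(X<985) ≈ 0.532.
Too low — raise k to concentrate. Iterating converges to k ≈ 6.71.
Then θ = 553/(6.71−1) ≈ 96.9.

k ≈ 6.71, θ ≈ 96.9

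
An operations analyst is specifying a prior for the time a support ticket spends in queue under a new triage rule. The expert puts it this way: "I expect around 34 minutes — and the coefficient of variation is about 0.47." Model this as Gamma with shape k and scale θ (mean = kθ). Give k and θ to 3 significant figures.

k ≈ 4.53, θ ≈ 7.51

For Gamma(k, scale θ): mean = kθ, variance = kθ², so CV = 1/√k.
CV = 0.47, hence k = 1/CV² = 4.53.
Then θ = mean/k = 34/4.53 = 7.51.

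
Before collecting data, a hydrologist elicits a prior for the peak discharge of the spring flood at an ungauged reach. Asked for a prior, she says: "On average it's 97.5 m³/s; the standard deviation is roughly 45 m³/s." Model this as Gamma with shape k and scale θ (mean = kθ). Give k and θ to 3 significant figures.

For Gamma(k, scale θ): mean = kθ, variance = kθ², so CV = 1/√k.
CV = SD/mean = 45/97.5 = 0.4615, hence k = 1/CV² = 4.69.
Then θ = mean/k = 97.5/4.69 = 20.8.

k ≈ 4.69, θ ≈ 20.8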